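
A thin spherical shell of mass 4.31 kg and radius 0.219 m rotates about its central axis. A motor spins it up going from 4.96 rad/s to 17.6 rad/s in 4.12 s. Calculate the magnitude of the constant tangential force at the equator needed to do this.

I = (2/3)MR² = (2/3)(4.31)(0.219)² = 0.1378 kg·m².
α = Δω/Δt = (17.6 − 4.96)/4.12 = 3.068 rad/s².
The required torque is τ = Iα = (0.1378)(3.068) = 0.4228 N·m.
A tangential force at the equator gives τ = FR, so F = τ/R = 0.4228/0.219 = 1.931 N.

F ≈ 1.93 N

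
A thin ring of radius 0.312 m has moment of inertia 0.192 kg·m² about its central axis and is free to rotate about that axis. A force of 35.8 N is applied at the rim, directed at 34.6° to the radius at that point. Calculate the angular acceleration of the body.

α ≈ 33.0 rad/s²

Only the tangential component produces torque: τ = F R sinθ = (35.8)(0.312) sin 34.6° = 6.343 N·m.
From τ = Iα: α = 6.343/0.1920 = 33.03 rad/s².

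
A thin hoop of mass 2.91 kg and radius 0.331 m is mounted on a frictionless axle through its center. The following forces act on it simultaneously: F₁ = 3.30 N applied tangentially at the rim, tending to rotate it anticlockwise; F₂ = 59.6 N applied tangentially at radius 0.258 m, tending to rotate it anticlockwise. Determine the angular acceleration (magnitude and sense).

I = MR² = (2.91)(0.331)² = 0.3188 kg·m².
Taking anticlockwise as positive: τ₁ = +(3.30)(0.331) = +1.092 N·m; τ₂ = +(59.6)(0.258) = +15.38 N·m.
Net torque τ = 16.47 N·m.
α = τ/I = 16.47/0.3188 = 51.66 rad/s².

α ≈ 51.7 rad/s², anticlockwise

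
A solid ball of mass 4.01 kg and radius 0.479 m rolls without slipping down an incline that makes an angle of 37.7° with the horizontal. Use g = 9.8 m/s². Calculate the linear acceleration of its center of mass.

a ≈ 4.28 m/s²

Translation along the incline: Mg sinθ − f = Ma.
Rotation about the center: fR = Iα with I = (2/5)MR². No-slip gives a = αR, so f = (I/R²)a = (2/5)M a.
Substituting: Mg sinθ = (1 + 0.4000)Ma, so a = g sinθ/(1 + 0.4000) = (9.8) sin 37.7° / 1.400 = 4.281 m/s².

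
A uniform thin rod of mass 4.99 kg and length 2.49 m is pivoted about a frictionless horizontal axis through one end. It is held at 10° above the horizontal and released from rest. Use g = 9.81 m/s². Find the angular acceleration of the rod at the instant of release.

About the pivot, I = (1/3)ML² = (1/3)(4.99)(2.49)² = 10.31 kg·m².
The weight acts at the center, a distance L/2 = 1.245 m from the pivot; τ = Mg(L/2) cos 10° = 60.02 N·m.
α = τ/I = 60.02/10.31 = 5.820 rad/s².

α ≈ 5.82 rad/s²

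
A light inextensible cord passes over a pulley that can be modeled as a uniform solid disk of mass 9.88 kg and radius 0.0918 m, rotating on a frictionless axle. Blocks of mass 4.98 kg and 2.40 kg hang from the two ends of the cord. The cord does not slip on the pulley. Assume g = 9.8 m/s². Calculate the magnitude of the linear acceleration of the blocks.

I = ½MR² = (1/2)(9.88)(0.0918)² = 0.04163 kg·m².
Heavier block: m₁g − T₁ = m₁a. Lighter block: T₂ − m₂g = m₂a.
Pulley: (T₁ − T₂)R = Iα = I(a/R), so T₁ − T₂ = (I/R²)a = (1/2)M_p a = 4.940·a.
Adding the three: (m₁ − m₂)g = (m₁ + m₂ + 4.940)a, so a = (4.98 − 2.40)(9.8)/(4.98 + 2.40 + 4.940) = 2.052 m/s².

a ≈ 2.05 m/s²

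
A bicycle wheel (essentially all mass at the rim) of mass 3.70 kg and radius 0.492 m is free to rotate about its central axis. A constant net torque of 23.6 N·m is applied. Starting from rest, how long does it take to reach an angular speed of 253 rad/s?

I = MR² = (3.70)(0.492)² = 0.8956 kg·m².
α = τ/I = 23.6/0.8956 = 26.35 rad/s².
ω = αt ⇒ t = ω/α = 253/26.35 = 9.602 s.

t ≈ 9.60 s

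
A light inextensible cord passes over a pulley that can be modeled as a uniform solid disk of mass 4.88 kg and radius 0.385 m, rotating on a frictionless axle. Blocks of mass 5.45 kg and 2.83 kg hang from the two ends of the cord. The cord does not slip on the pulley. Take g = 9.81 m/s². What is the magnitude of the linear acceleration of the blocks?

I = ½MR² = (1/2)(4.88)(0.385)² = 0.3617 kg·m².
Heavier block: m₁g − T₁ = m₁a. Lighter block: T₂ − m₂g = m₂a.
Pulley: (T₁ − T₂)R = Iα = I(a/R), so T₁ − T₂ = (I/R²)a = (1/2)M_p a = 2.440·a.
Adding the three: (m₁ − m₂)g = (m₁ + m₂ + 2.440)a, so a = (5.45 − 2.83)(9.81)/(5.45 + 2.83 + 2.440) = 2.398 m/s².

a ≈ 2.40 m/s²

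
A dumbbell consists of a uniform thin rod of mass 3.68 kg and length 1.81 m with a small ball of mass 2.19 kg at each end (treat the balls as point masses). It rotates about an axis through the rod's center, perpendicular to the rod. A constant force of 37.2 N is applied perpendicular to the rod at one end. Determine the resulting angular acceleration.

I_rod = (1/12)ML² = (1/12)(3.68)(1.81)² = 1.005 kg·m².
I_balls = 2·m·(L/2)² = 2(2.19)(0.9050)² = 3.587 kg·m².
Total I = 4.592 kg·m².
τ = F·(L/2) = (37.2)(0.905) = 33.67 N·m.
α = τ/I = 33.67/4.592 = 7.331 rad/s².

α ≈ 7.33 rad/s²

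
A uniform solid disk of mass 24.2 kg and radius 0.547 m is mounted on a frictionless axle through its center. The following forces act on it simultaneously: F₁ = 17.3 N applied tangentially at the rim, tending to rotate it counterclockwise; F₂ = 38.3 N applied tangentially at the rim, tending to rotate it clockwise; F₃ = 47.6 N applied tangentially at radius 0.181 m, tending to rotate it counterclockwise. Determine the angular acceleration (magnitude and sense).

I = ½MR² = (1/2)(24.2)(0.547)² = 3.620 kg·m².
Taking counterclockwise as positive: τ₁ = +(17.3)(0.547) = +9.463 N·m; τ₂ = −(38.3)(0.547) = −20.95 N·m; τ₃ = +(47.6)(0.181) = +8.616 N·m.
Net torque τ = -2.871 N·m.
α = τ/I = -2.871/3.620 = -0.7931 rad/s².

α ≈ 0.793 rad/s², clockwise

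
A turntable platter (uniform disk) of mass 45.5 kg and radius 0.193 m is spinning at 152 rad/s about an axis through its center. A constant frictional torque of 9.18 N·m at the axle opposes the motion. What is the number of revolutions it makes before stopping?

≈ 170 revolutions

I = ½MR² = (1/2)(45.5)(0.193)² = 0.8474 kg·m².
The net torque has magnitude 9.18 N·m, opposing ω.
|α| = τ/I = 9.180/0.8474 = 10.83 rad/s² (deceleration).
ω² = ω₀² − 2|α|θ with ω = 0 ⇒ θ = ω₀²/(2|α|) = 1066 rad = 169.7 rev.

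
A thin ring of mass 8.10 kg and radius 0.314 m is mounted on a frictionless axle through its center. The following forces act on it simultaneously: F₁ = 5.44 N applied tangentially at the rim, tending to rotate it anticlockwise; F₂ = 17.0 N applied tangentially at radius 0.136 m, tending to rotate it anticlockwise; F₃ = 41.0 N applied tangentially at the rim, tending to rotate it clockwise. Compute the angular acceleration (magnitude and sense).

α ≈ 11.1 rad/s², clockwise

I = MR² = (8.10)(0.314)² = 0.7986 kg·m².
Taking anticlockwise as positive: τ₁ = +(5.44)(0.314) = +1.708 N·m; τ₂ = +(17.0)(0.136) = +2.312 N·m; τ₃ = −(41.0)(0.314) = −12.87 N·m.
Net torque τ = -8.854 N·m.
α = τ/I = -8.854/0.7986 = -11.09 rad/s².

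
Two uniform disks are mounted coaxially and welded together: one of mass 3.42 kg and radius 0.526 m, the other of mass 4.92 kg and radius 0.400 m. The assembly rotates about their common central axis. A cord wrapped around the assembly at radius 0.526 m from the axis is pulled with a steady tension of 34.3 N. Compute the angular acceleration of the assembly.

I = ½M₁R₁² + ½M₂R₂² = ½(3.42)(0.526)² + ½(4.92)(0.400)² = 0.8667 kg·m².
τ = F r = (34.3)(0.526) = 18.04 N·m.
α = τ/I = 18.04/0.8667 = 20.82 rad/s².

α ≈ 20.8 rad/s²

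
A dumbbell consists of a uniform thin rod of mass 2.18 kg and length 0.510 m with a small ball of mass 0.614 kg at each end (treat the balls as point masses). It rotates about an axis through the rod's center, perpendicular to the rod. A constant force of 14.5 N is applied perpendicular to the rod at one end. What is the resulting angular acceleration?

I_rod = (1/12)ML² = (1/12)(2.18)(0.510)² = 0.04725 kg·m².
I_balls = 2·m·(L/2)² = 2(0.614)(0.2550)² = 0.07985 kg·m².
Total I = 0.1271 kg·m².
τ = F·(L/2) = (14.5)(0.255) = 3.698 N·m.
α = τ/I = 3.698/0.1271 = 29.09 rad/s².

α ≈ 29.1 rad/s²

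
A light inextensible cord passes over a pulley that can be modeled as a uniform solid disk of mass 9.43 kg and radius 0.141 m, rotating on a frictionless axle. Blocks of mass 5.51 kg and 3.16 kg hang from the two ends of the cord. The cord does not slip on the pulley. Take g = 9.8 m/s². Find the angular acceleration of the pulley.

I = ½MR² = (1/2)(9.43)(0.141)² = 0.09374 kg·m².
Heavier block: m₁g − T₁ = m₁a. Lighter block: T₂ − m₂g = m₂a.
Pulley: (T₁ − T₂)R = Iα = I(a/R), so T₁ − T₂ = (I/R²)a = (1/2)M_p a = 4.715·a.
Adding the three: (m₁ − m₂)g = (m₁ + m₂ + 4.715)a, so a = (5.51 − 3.16)(9.8)/(5.51 + 3.16 + 4.715) = 1.721 m/s².
α = a/R = 1.721/0.141 = 12.20 rad/s².

α ≈ 12.2 rad/s²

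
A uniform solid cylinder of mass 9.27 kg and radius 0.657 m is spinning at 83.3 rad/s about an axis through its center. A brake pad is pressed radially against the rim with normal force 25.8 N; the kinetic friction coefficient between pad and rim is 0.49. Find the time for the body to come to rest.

t ≈ 20.1 s

I = ½MR² = (1/2)(9.27)(0.657)² = 2.001 kg·m².
Friction force f = μN = (0.49)(25.8) = 12.64 N at the rim; torque magnitude τ = fR = 8.306 N·m, opposing ω.
|α| = τ/I = 8.306/2.001 = 4.151 rad/s² (deceleration).
0 = ω₀ − |α|t ⇒ t = ω₀/|α| = 83.3/4.151 = 20.07 s.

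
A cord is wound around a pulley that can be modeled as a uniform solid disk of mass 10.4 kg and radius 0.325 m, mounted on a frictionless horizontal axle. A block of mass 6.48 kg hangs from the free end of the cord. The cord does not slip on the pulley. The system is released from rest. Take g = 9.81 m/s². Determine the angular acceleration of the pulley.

I = ½MR² = (1/2)(10.4)(0.325)² = 0.5493 kg·m².
Block: mg − T = ma. Pulley: TR = Iα. No-slip: a = αR, so T = (I/R²)a = 5.200·a.
Then mg = (m + 5.200)a, so a = (6.48)(9.81)/(6.48 + 5.200) = 5.443 m/s².
α = a/R = 5.443/0.325 = 16.75 rad/s².

α ≈ 16.7 rad/s²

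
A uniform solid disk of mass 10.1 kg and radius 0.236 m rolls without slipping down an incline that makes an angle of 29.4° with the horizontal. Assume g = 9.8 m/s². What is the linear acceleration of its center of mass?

a ≈ 3.21 m/s²

Translation along the incline: Mg sinθ − f = Ma.
Rotation about the center: fR = Iα with I = ½MR². No-slip gives a = αR, so f = (I/R²)a = (1/2)M a.
Substituting: Mg sinθ = (1 + 0.5000)Ma, so a = g sinθ/(1 + 0.5000) = (9.8) sin 29.4° / 1.500 = 3.207 m/s².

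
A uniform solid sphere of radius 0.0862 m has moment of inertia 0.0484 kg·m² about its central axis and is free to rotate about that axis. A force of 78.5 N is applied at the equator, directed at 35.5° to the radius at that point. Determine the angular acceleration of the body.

α ≈ 81.2 rad/s²

Only the tangential component produces torque: τ = F R sinθ = (78.5)(0.0862) sin 35.5° = 3.929 N·m.
From τ = Iα: α = 3.929/0.04840 = 81.19 rad/s².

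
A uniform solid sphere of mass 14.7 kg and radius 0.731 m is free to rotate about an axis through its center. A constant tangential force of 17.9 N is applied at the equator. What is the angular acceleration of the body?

I = (2/5)MR² = (2/5)(14.7)(0.731)² = 3.142 kg·m².
τ = F R = (17.9)(0.731) = 13.08 N·m.
From τ = Iα: α = 13.08/3.142 = 4.164 rad/s².

α ≈ 4.16 rad/s²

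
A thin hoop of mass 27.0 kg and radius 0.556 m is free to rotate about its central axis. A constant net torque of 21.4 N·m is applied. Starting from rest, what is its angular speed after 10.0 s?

I = MR² = (27.0)(0.556)² = 8.347 kg·m².
α = τ/I = 21.4/8.347 = 2.564 rad/s².
ω = ω₀ + αt = 0 + (2.564)(10.0) = 25.64 rad/s.

ω ≈ 25.6 rad/s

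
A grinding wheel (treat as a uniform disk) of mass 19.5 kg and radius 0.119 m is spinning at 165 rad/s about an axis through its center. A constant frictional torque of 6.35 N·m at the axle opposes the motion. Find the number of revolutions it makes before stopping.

≈ 47.1 revolutions

I = ½MR² = (1/2)(19.5)(0.119)² = 0.1381 kg·m².
The net torque has magnitude 6.35 N·m, opposing ω.
|α| = τ/I = 6.350/0.1381 = 45.99 rad/s² (deceleration).
ω² = ω₀² − 2|α|θ with ω = 0 ⇒ θ = ω₀²/(2|α|) = 296.0 rad = 47.11 rev.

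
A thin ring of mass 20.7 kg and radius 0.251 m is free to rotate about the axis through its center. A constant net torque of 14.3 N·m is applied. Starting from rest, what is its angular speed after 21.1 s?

I = MR² = (20.7)(0.251)² = 1.304 kg·m².
α = τ/I = 14.3/1.304 = 10.97 rad/s².
ω = ω₀ + αt = 0 + (10.97)(21.1) = 231.4 rad/s.

ω ≈ 231 rad/s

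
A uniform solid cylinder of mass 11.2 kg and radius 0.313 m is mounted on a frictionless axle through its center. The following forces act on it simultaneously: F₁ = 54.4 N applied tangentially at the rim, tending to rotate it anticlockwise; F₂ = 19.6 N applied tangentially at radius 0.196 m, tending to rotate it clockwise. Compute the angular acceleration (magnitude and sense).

α ≈ 24.0 rad/s², anticlockwise

I = ½MR² = (1/2)(11.2)(0.313)² = 0.5486 kg·m².
Taking anticlockwise as positive: τ₁ = +(54.4)(0.313) = +17.03 N·m; τ₂ = −(19.6)(0.196) = −3.842 N·m.
Net torque τ = 13.19 N·m.
α = τ/I = 13.19/0.5486 = 24.03 rad/s².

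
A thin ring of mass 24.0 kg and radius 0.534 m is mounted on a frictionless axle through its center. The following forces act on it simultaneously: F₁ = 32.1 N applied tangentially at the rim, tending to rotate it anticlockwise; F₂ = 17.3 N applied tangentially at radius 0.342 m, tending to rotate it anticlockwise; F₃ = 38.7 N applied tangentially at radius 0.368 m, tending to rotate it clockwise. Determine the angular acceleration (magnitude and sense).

α ≈ 1.29 rad/s², anticlockwise

I = MR² = (24.0)(0.534)² = 6.844 kg·m².
Taking anticlockwise as positive: τ₁ = +(32.1)(0.534) = +17.14 N·m; τ₂ = +(17.3)(0.342) = +5.917 N·m; τ₃ = −(38.7)(0.368) = −14.24 N·m.
Net torque τ = 8.816 N·m.
α = τ/I = 8.816/6.844 = 1.288 rad/s².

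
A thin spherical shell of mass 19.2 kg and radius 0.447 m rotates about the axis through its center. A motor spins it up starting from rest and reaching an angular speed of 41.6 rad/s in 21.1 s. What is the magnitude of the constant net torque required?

I = (2/3)MR² = (2/3)(19.2)(0.447)² = 2.558 kg·m².
α = Δω/Δt = (41.6 − 0)/21.1 = 1.972 rad/s².
τ = Iα = (2.558)(1.972) = 5.042 N·m.

τ ≈ 5.04 N·m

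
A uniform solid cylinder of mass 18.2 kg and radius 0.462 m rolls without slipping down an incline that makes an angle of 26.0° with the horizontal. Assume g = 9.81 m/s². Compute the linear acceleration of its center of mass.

Translation along the incline: Mg sinθ − f = Ma.
Rotation about the center: fR = Iα with I = ½MR². No-slip gives a = αR, so f = (I/R²)a = (1/2)M a.
Substituting: Mg sinθ = (1 + 0.5000)Ma, so a = g sinθ/(1 + 0.5000) = (9.81) sin 26.0° / 1.500 = 2.867 m/s².

a ≈ 2.87 m/s²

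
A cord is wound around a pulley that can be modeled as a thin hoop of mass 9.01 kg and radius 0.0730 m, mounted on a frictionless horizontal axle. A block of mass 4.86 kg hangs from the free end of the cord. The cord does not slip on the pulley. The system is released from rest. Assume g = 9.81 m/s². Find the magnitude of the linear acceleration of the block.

I = MR² = (9.01)(0.0730)² = 0.04801 kg·m².
Block: mg − T = ma. Pulley: TR = Iα. No-slip: a = αR, so T = (I/R²)a = 9.010·a.
Then mg = (m + 9.010)a, so a = (4.86)(9.81)/(4.86 + 9.010) = 3.437 m/s².

a ≈ 3.44 m/s²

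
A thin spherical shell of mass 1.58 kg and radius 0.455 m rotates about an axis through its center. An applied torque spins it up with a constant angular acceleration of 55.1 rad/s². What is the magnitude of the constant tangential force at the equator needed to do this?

I = (2/3)MR² = (2/3)(1.58)(0.455)² = 0.2181 kg·m².
The required torque is τ = Iα = (0.2181)(55.10) = 12.02 N·m.
A tangential force at the equator gives τ = FR, so F = τ/R = 12.02/0.455 = 26.41 N.

F ≈ 26.4 N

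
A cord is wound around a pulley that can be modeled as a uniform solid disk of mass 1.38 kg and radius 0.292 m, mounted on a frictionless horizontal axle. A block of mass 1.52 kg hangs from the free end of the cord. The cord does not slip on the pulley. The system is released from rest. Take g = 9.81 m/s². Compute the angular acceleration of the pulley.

α ≈ 23.1 rad/s²

I = ½MR² = (1/2)(1.38)(0.292)² = 0.05883 kg·m².
Block: mg − T = ma. Pulley: TR = Iα. No-slip: a = αR, so T = (I/R²)a = 0.6900·a.
Then mg = (m + 0.6900)a, so a = (1.52)(9.81)/(1.52 + 0.6900) = 6.747 m/s².
α = a/R = 6.747/0.292 = 23.11 rad/s².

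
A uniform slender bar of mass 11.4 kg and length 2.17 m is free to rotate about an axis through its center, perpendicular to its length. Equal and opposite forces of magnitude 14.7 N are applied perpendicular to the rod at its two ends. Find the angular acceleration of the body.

α ≈ 7.13 rad/s²

I = (1/12)ML² = (1/12)(11.4)(2.17)² = 4.473 kg·m².
The couple gives τ = F·(L/2) + F·(L/2) = F L = (14.7)(2.17) = 31.90 N·m.
From τ = Iα: α = 31.90/4.473 = 7.131 rad/s².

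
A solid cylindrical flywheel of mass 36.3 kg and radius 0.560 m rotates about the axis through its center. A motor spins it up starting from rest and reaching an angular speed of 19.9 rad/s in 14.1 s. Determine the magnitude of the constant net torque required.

I = ½MR² = (1/2)(36.3)(0.560)² = 5.692 kg·m².
α = Δω/Δt = (19.9 − 0)/14.1 = 1.411 rad/s².
τ = Iα = (5.692)(1.411) = 8.033 N·m.

τ ≈ 8.03 N·m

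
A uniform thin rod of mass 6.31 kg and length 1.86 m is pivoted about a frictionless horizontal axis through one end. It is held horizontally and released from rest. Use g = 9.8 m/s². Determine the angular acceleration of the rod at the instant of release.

α ≈ 7.90 rad/s²

About the pivot, I = (1/3)ML² = (1/3)(6.31)(1.86)² = 7.277 kg·m².
The weight acts at the center, a distance L/2 = 0.9300 m from the pivot; τ = Mg(L/2) = 57.51 N·m.
α = τ/I = 57.51/7.277 = 7.903 rad/s².
(Equivalently α = (3g/(2L)) = 7.903 rad/s².)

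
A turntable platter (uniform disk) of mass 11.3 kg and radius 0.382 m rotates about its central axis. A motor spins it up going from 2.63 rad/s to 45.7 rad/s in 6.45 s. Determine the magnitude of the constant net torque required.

τ ≈ 5.51 N·m

I = ½MR² = (1/2)(11.3)(0.382)² = 0.8245 kg·m².
α = Δω/Δt = (45.7 − 2.63)/6.45 = 6.678 rad/s².
τ = Iα = (0.8245)(6.678) = 5.505 N·m.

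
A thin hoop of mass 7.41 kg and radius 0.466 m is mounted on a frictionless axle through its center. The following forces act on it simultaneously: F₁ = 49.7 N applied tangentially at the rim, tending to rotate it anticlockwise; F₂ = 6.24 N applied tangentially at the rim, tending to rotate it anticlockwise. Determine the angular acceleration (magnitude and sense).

I = MR² = (7.41)(0.466)² = 1.609 kg·m².
Taking anticlockwise as positive: τ₁ = +(49.7)(0.466) = +23.16 N·m; τ₂ = +(6.24)(0.466) = +2.908 N·m.
Net torque τ = 26.07 N·m.
α = τ/I = 26.07/1.609 = 16.20 rad/s².

α ≈ 16.2 rad/s², anticlockwise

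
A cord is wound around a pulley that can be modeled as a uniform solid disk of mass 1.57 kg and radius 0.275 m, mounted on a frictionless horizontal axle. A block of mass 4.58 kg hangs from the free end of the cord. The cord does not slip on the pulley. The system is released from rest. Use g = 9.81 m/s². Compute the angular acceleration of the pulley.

I = ½MR² = (1/2)(1.57)(0.275)² = 0.05937 kg·m².
Block: mg − T = ma. Pulley: TR = Iα. No-slip: a = αR, so T = (I/R²)a = 0.7850·a.
Then mg = (m + 0.7850)a, so a = (4.58)(9.81)/(4.58 + 0.7850) = 8.375 m/s².
α = a/R = 8.375/0.275 = 30.45 rad/s².

α ≈ 30.5 rad/s²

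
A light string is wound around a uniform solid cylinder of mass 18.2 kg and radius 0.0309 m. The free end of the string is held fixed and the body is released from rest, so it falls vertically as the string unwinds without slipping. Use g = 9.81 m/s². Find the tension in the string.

Translation: Mg − T = Ma. Rotation about the center: TR = Iα with I = ½MR².
With a = αR: T = (I/R²)a = (1/2)M a, so Mg = (1 + 0.5000)Ma.
a = g/(1 + 0.5000) = 9.81/1.500 = 6.540 m/s².
T = 0.5000·M·a = (0.5000)(18.2)(6.540) = 59.51 N.

T ≈ 59.5 N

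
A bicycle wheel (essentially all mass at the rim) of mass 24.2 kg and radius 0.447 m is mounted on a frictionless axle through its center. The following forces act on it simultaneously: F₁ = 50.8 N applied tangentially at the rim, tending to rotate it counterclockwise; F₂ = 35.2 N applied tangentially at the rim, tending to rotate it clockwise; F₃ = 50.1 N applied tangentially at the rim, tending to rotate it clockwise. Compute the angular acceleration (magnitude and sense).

α ≈ 3.19 rad/s², clockwise

I = MR² = (24.2)(0.447)² = 4.835 kg·m².
Taking counterclockwise as positive: τ₁ = +(50.8)(0.447) = +22.71 N·m; τ₂ = −(35.2)(0.447) = −15.73 N·m; τ₃ = −(50.1)(0.447) = −22.39 N·m.
Net torque τ = -15.42 N·m.
α = τ/I = -15.42/4.835 = -3.189 rad/s².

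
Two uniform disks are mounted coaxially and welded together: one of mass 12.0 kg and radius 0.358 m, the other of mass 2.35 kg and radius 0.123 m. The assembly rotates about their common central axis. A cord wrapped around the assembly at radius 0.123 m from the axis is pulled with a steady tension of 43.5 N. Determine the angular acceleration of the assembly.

I = ½M₁R₁² + ½M₂R₂² = ½(12.0)(0.358)² + ½(2.35)(0.123)² = 0.7868 kg·m².
τ = F r = (43.5)(0.123) = 5.351 N·m.
α = τ/I = 5.351/0.7868 = 6.801 rad/s².

α ≈ 6.80 rad/s²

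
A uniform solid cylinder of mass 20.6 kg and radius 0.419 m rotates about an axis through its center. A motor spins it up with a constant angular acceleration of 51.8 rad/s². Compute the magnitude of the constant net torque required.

I = ½MR² = (1/2)(20.6)(0.419)² = 1.808 kg·m².
τ = Iα = (1.808)(51.80) = 93.67 N·m.

τ ≈ 93.7 N·m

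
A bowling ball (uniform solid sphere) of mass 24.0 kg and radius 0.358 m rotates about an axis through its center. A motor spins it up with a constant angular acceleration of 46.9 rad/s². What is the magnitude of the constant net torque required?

I = (2/5)MR² = (2/5)(24.0)(0.358)² = 1.230 kg·m².
τ = Iα = (1.230)(46.90) = 57.70 N·m.

τ ≈ 57.7 N·m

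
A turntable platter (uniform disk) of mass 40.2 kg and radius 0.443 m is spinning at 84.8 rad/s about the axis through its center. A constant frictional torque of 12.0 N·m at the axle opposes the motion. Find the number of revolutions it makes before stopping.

≈ 188 revolutions

I = ½MR² = (1/2)(40.2)(0.443)² = 3.945 kg·m².
The net torque has magnitude 12.0 N·m, opposing ω.
|α| = τ/I = 12.00/3.945 = 3.042 rad/s² (deceleration).
ω² = ω₀² − 2|α|θ with ω = 0 ⇒ θ = ω₀²/(2|α|) = 1182 rad = 188.1 rev.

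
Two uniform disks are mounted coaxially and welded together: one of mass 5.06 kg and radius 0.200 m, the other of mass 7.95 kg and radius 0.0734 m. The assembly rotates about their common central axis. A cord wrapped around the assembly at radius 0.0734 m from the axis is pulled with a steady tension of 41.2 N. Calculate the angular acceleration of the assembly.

I = ½M₁R₁² + ½M₂R₂² = ½(5.06)(0.200)² + ½(7.95)(0.0734)² = 0.1226 kg·m².
τ = F r = (41.2)(0.0734) = 3.024 N·m.
α = τ/I = 3.024/0.1226 = 24.66 rad/s².

α ≈ 24.7 rad/s²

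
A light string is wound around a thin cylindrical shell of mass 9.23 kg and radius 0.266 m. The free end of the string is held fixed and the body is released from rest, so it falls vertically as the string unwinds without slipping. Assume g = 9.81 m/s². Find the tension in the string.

T ≈ 45.3 N

Translation: Mg − T = Ma. Rotation about the center: TR = Iα with I = MR².
With a = αR: T = (I/R²)a = M a, so Mg = (1 + 1.000)Ma.
a = g/(1 + 1.000) = 9.81/2.000 = 4.905 m/s².
T = 1.000·M·a = (1.000)(9.23)(4.905) = 45.27 N.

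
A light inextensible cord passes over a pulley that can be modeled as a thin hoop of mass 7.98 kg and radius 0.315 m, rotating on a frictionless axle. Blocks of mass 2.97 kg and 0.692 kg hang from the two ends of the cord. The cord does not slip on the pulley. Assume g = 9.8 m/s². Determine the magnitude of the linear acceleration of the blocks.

a ≈ 1.92 m/s²

I = MR² = (7.98)(0.315)² = 0.7918 kg·m².
Heavier block: m₁g − T₁ = m₁a. Lighter block: T₂ − m₂g = m₂a.
Pulley: (T₁ − T₂)R = Iα = I(a/R), so T₁ − T₂ = (I/R²)a = 1·M_p a = 7.980·a.
Adding the three: (m₁ − m₂)g = (m₁ + m₂ + 7.980)a, so a = (2.97 − 0.692)(9.8)/(2.97 + 0.692 + 7.980) = 1.918 m/s².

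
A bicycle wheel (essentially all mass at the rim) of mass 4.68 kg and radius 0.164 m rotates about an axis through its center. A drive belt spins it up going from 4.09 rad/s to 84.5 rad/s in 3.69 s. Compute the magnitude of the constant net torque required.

I = MR² = (4.68)(0.164)² = 0.1259 kg·m².
α = Δω/Δt = (84.5 − 4.09)/3.69 = 21.79 rad/s².
τ = Iα = (0.1259)(21.79) = 2.743 N·m.

τ ≈ 2.74 N·m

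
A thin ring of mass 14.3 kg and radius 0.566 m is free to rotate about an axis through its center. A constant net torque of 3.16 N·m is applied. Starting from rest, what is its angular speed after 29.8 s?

ω ≈ 20.6 rad/s

I = MR² = (14.3)(0.566)² = 4.581 kg·m².
α = τ/I = 3.16/4.581 = 0.6898 rad/s².
ω = ω₀ + αt = 0 + (0.6898)(29.8) = 20.56 rad/s.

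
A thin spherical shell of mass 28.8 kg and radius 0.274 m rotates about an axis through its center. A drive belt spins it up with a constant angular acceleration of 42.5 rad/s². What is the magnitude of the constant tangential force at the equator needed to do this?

I = (2/3)MR² = (2/3)(28.8)(0.274)² = 1.441 kg·m².
The required torque is τ = Iα = (1.441)(42.50) = 61.26 N·m.
A tangential force at the equator gives τ = FR, so F = τ/R = 61.26/0.274 = 223.6 N.

F ≈ 224 N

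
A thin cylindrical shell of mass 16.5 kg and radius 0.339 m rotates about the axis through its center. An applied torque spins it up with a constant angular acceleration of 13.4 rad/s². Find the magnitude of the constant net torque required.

I = MR² = (16.5)(0.339)² = 1.896 kg·m².
τ = Iα = (1.896)(13.40) = 25.41 N·m.

τ ≈ 25.4 N·m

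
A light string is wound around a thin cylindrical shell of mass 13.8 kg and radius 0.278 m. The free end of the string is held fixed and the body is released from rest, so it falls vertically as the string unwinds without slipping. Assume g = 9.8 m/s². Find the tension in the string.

T ≈ 67.6 N

Translation: Mg − T = Ma. Rotation about the center: TR = Iα with I = MR².
With a = αR: T = (I/R²)a = M a, so Mg = (1 + 1.000)Ma.
a = g/(1 + 1.000) = 9.8/2.000 = 4.900 m/s².
T = 1.000·M·a = (1.000)(13.8)(4.900) = 67.62 N.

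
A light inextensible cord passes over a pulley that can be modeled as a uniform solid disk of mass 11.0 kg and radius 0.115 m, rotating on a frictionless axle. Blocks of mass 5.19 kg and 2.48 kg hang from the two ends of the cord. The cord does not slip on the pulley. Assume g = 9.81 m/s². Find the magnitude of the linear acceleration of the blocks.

a ≈ 2.02 m/s²

I = ½MR² = (1/2)(11.0)(0.115)² = 0.07274 kg·m².
Heavier block: m₁g − T₁ = m₁a. Lighter block: T₂ − m₂g = m₂a.
Pulley: (T₁ − T₂)R = Iα = I(a/R), so T₁ − T₂ = (I/R²)a = (1/2)M_p a = 5.500·a.
Adding the three: (m₁ − m₂)g = (m₁ + m₂ + 5.500)a, so a = (5.19 − 2.48)(9.81)/(5.19 + 2.48 + 5.500) = 2.019 m/s².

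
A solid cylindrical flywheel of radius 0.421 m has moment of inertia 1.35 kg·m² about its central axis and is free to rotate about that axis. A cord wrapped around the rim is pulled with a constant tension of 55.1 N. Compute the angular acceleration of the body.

α ≈ 17.2 rad/s²

τ = F R = (55.1)(0.421) = 23.20 N·m.
Newton's second law for rotation, τ = Iα, gives α = τ/I = 23.20/1.350 = 17.18 rad/s².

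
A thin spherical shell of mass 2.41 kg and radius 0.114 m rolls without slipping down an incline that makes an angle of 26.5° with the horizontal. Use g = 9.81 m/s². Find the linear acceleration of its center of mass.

Translation along the incline: Mg sinθ − f = Ma.
Rotation about the center: fR = Iα with I = (2/3)MR². No-slip gives a = αR, so f = (I/R²)a = (2/3)M a.
Substituting: Mg sinθ = (1 + 0.6667)Ma, so a = g sinθ/(1 + 0.6667) = (9.81) sin 26.5° / 1.667 = 2.626 m/s².

a ≈ 2.63 m/s²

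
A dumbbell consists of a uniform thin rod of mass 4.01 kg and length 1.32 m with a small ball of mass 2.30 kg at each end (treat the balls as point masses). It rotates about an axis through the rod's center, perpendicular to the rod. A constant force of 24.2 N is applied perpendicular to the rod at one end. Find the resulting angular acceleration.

α ≈ 6.18 rad/s²

I_rod = (1/12)ML² = (1/12)(4.01)(1.32)² = 0.5823 kg·m².
I_balls = 2·m·(L/2)² = 2(2.30)(0.6600)² = 2.004 kg·m².
Total I = 2.586 kg·m².
τ = F·(L/2) = (24.2)(0.660) = 15.97 N·m.
α = τ/I = 15.97/2.586 = 6.176 rad/s².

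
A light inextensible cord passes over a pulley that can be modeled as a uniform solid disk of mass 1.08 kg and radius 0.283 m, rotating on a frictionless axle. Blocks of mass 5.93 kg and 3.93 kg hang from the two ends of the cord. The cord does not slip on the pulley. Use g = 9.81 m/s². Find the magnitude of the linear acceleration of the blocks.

I = ½MR² = (1/2)(1.08)(0.283)² = 0.04325 kg·m².
Heavier block: m₁g − T₁ = m₁a. Lighter block: T₂ − m₂g = m₂a.
Pulley: (T₁ − T₂)R = Iα = I(a/R), so T₁ − T₂ = (I/R²)a = (1/2)M_p a = 0.5400·a.
Adding the three: (m₁ − m₂)g = (m₁ + m₂ + 0.5400)a, so a = (5.93 − 3.93)(9.81)/(5.93 + 3.93 + 0.5400) = 1.887 m/s².

a ≈ 1.89 m/s²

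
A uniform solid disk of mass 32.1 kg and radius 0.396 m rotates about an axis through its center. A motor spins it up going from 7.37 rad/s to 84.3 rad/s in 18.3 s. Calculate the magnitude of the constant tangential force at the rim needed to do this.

I = ½MR² = (1/2)(32.1)(0.396)² = 2.517 kg·m².
α = Δω/Δt = (84.3 − 7.37)/18.3 = 4.204 rad/s².
The required torque is τ = Iα = (2.517)(4.204) = 10.58 N·m.
A tangential force at the rim gives τ = FR, so F = τ/R = 10.58/0.396 = 26.72 N.

F ≈ 26.7 N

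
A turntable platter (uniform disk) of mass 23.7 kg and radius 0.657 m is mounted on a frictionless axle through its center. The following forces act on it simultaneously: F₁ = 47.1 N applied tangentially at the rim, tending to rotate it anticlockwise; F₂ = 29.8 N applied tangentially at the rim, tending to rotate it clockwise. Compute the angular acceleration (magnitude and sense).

I = ½MR² = (1/2)(23.7)(0.657)² = 5.115 kg·m².
Taking anticlockwise as positive: τ₁ = +(47.1)(0.657) = +30.94 N·m; τ₂ = −(29.8)(0.657) = −19.58 N·m.
Net torque τ = 11.37 N·m.
α = τ/I = 11.37/5.115 = 2.222 rad/s².

α ≈ 2.22 rad/s², anticlockwise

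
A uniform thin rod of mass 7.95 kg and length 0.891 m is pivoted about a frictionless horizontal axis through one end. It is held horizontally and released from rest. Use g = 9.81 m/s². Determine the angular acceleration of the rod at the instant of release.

About the pivot, I = (1/3)ML² = (1/3)(7.95)(0.891)² = 2.104 kg·m².
The weight acts at the center, a distance L/2 = 0.4455 m from the pivot; τ = Mg(L/2) = 34.74 N·m.
α = τ/I = 34.74/2.104 = 16.52 rad/s².
(Equivalently α = (3g/(2L)) = 16.52 rad/s².)

α ≈ 16.5 rad/s²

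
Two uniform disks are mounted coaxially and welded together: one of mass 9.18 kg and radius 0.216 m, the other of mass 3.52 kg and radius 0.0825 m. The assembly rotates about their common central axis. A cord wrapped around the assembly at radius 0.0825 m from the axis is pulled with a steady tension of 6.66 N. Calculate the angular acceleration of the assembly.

I = ½M₁R₁² + ½M₂R₂² = ½(9.18)(0.216)² + ½(3.52)(0.0825)² = 0.2261 kg·m².
τ = F r = (6.66)(0.0825) = 0.5494 N·m.
α = τ/I = 0.5494/0.2261 = 2.430 rad/s².

α ≈ 2.43 rad/s²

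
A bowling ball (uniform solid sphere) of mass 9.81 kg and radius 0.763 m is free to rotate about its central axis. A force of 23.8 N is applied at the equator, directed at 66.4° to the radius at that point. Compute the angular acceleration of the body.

α ≈ 7.28 rad/s²

I = (2/5)MR² = (2/5)(9.81)(0.763)² = 2.284 kg·m².
Only the tangential component produces torque: τ = F R sinθ = (23.8)(0.763) sin 66.4° = 16.64 N·m.
From τ = Iα: α = 16.64/2.284 = 7.284 rad/s².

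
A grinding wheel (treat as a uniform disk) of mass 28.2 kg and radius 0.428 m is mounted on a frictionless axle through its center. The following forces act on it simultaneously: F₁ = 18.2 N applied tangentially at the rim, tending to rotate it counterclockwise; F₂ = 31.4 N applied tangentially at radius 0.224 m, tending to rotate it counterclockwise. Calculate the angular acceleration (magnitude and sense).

I = ½MR² = (1/2)(28.2)(0.428)² = 2.583 kg·m².
Taking counterclockwise as positive: τ₁ = +(18.2)(0.428) = +7.790 N·m; τ₂ = +(31.4)(0.224) = +7.034 N·m.
Net torque τ = 14.82 N·m.
α = τ/I = 14.82/2.583 = 5.739 rad/s².

α ≈ 5.74 rad/s², counterclockwise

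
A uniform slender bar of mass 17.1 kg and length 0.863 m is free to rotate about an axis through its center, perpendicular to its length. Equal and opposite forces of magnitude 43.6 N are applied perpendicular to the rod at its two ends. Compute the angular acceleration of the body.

I = (1/12)ML² = (1/12)(17.1)(0.863)² = 1.061 kg·m².
The couple gives τ = F·(L/2) + F·(L/2) = F L = (43.6)(0.863) = 37.63 N·m.
From τ = Iα: α = 37.63/1.061 = 35.45 rad/s².

α ≈ 35.5 rad/s²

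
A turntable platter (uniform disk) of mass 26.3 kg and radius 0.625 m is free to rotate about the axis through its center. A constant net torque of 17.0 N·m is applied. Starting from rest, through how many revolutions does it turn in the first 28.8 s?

I = ½MR² = (1/2)(26.3)(0.625)² = 5.137 kg·m².
α = τ/I = 17.0/5.137 = 3.310 rad/s².
θ = ½αt² = ½(3.310)(28.8)² = 1373 rad.
Revolutions = θ/(2π) = 218.4.

≈ 218 revolutions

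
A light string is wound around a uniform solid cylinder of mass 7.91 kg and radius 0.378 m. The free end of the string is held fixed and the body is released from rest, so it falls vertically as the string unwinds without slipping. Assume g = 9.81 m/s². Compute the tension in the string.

T ≈ 25.9 N

Translation: Mg − T = Ma. Rotation about the center: TR = Iα with I = ½MR².
With a = αR: T = (I/R²)a = (1/2)M a, so Mg = (1 + 0.5000)Ma.
a = g/(1 + 0.5000) = 9.81/1.500 = 6.540 m/s².
T = 0.5000·M·a = (0.5000)(7.91)(6.540) = 25.87 N.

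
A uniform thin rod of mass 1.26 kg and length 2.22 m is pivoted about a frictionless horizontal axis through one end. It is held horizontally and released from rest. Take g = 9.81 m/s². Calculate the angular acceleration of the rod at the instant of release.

α ≈ 6.63 rad/s²

About the pivot, I = (1/3)ML² = (1/3)(1.26)(2.22)² = 2.070 kg·m².
The weight acts at the center, a distance L/2 = 1.110 m from the pivot; τ = Mg(L/2) = 13.72 N·m.
α = τ/I = 13.72/2.070 = 6.628 rad/s².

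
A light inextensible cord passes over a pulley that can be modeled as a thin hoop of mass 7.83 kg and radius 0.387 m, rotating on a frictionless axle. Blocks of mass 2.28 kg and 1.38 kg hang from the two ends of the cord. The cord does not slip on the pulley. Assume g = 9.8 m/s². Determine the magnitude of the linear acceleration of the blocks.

a ≈ 0.768 m/s²

I = MR² = (7.83)(0.387)² = 1.173 kg·m².
Heavier block: m₁g − T₁ = m₁a. Lighter block: T₂ − m₂g = m₂a.
Pulley: (T₁ − T₂)R = Iα = I(a/R), so T₁ − T₂ = (I/R²)a = 1·M_p a = 7.830·a.
Adding the three: (m₁ − m₂)g = (m₁ + m₂ + 7.830)a, so a = (2.28 − 1.38)(9.8)/(2.28 + 1.38 + 7.830) = 0.7676 m/s².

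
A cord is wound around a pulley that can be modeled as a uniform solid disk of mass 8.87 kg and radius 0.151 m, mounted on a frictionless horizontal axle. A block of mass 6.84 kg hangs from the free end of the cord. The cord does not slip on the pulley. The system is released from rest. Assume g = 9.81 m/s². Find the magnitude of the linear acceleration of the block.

a ≈ 5.95 m/s²

I = ½MR² = (1/2)(8.87)(0.151)² = 0.1011 kg·m².
Block: mg − T = ma. Pulley: TR = Iα. No-slip: a = αR, so T = (I/R²)a = 4.435·a.
Then mg = (m + 4.435)a, so a = (6.84)(9.81)/(6.84 + 4.435) = 5.951 m/s².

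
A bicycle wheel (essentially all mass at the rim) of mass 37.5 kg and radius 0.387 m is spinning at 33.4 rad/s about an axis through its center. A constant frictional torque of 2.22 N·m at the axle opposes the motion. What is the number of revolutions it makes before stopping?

I = MR² = (37.5)(0.387)² = 5.616 kg·m².
The net torque has magnitude 2.22 N·m, opposing ω.
|α| = τ/I = 2.220/5.616 = 0.3953 rad/s² (deceleration).
ω² = ω₀² − 2|α|θ with ω = 0 ⇒ θ = ω₀²/(2|α|) = 1411 rad = 224.6 rev.

≈ 225 revolutions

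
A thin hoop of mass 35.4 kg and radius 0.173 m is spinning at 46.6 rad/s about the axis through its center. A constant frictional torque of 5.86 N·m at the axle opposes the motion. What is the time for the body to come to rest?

I = MR² = (35.4)(0.173)² = 1.059 kg·m².
The net torque has magnitude 5.86 N·m, opposing ω.
|α| = τ/I = 5.860/1.059 = 5.531 rad/s² (deceleration).
0 = ω₀ − |α|t ⇒ t = ω₀/|α| = 46.6/5.531 = 8.425 s.

t ≈ 8.43 s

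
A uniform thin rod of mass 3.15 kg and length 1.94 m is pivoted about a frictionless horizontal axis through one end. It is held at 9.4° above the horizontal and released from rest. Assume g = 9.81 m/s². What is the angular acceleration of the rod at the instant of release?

About the pivot, I = (1/3)ML² = (1/3)(3.15)(1.94)² = 3.952 kg·m².
The weight acts at the center, a distance L/2 = 0.9700 m from the pivot; τ = Mg(L/2) cos 9.4° = 29.57 N·m.
α = τ/I = 29.57/3.952 = 7.483 rad/s².
(Equivalently α = (3g/(2L)) cos 9.4° = 7.483 rad/s².)

α ≈ 7.48 rad/s²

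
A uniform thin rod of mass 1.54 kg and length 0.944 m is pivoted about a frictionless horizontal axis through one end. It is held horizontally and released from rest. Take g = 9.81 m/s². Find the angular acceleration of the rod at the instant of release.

α ≈ 15.6 rad/s²

About the pivot, I = (1/3)ML² = (1/3)(1.54)(0.944)² = 0.4574 kg·m².
The weight acts at the center, a distance L/2 = 0.4720 m from the pivot; τ = Mg(L/2) = 7.131 N·m.
α = τ/I = 7.131/0.4574 = 15.59 rad/s².
(Equivalently α = (3g/(2L)) = 15.59 rad/s².)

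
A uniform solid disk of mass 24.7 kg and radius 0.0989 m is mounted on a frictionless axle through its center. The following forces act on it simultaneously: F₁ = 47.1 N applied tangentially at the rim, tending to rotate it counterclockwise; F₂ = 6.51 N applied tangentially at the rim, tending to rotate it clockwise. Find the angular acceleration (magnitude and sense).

I = ½MR² = (1/2)(24.7)(0.0989)² = 0.1208 kg·m².
Taking counterclockwise as positive: τ₁ = +(47.1)(0.0989) = +4.658 N·m; τ₂ = −(6.51)(0.0989) = −0.6438 N·m.
Net torque τ = 4.014 N·m.
α = τ/I = 4.014/0.1208 = 33.23 rad/s².

α ≈ 33.2 rad/s², counterclockwise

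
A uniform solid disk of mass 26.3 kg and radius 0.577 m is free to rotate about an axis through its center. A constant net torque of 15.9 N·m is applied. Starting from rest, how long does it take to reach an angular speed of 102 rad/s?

I = ½MR² = (1/2)(26.3)(0.577)² = 4.378 kg·m².
α = τ/I = 15.9/4.378 = 3.632 rad/s².
ω = αt ⇒ t = ω/α = 102/3.632 = 28.09 s.

t ≈ 28.1 s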